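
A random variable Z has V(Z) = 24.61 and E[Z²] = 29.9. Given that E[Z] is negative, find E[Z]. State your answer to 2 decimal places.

-2.30

(E[Z])² = E[Z²] − V(Z) = 29.9 − 24.61 = 5.29
E[Z] = −√5.29 = -2.3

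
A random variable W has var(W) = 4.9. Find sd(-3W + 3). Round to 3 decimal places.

6.641

var(-3W + 3) = (-3)²·4.9 = 44.1
sd(-3W + 3) = √44.1 ≈ 6.641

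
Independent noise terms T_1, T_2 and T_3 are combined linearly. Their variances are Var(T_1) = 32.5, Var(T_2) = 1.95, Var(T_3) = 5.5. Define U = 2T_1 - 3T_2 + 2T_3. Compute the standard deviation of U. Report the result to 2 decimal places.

13.02

By independence, Var(U) = (2)²Var(T_1) + (-3)²Var(T_2) + (2)²Var(T_3)
= (2)²·32.5 + (-3)²·1.95 + (2)²·5.5 = 169.55
SD(U) = √169.55 ≈ 13.02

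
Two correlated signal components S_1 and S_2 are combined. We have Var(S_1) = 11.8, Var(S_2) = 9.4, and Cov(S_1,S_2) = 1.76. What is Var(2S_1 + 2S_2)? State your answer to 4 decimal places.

98.8800

Var(2S_1 + 2S_2) = (2)²·Var(S_1) + (2)²·Var(S_2) + 2·(2)·(2)·Cov(S_1,S_2)
= 4·11.8 + 4·9.4 + 8·1.76 = 98.88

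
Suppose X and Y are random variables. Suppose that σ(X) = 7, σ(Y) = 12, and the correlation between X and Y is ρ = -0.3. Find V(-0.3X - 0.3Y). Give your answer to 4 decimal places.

12.8340

V(X) = (7)² = 49;  V(Y) = (12)² = 144
Cov(X,Y) = ρ·σ(X)·σ(Y) = -0.3·7·12 = -25.2
V(-0.3X - 0.3Y) = (-0.3)²·V(X) + (-0.3)²·V(Y) + 2·(-0.3)·(-0.3)·Cov(X,Y)
= 0.09·49 + 0.09·144 + 0.18·-25.2 = 12.834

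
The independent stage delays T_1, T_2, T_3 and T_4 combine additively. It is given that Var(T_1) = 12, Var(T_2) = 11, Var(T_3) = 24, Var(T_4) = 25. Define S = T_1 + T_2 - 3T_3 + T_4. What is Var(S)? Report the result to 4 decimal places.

By independence, Var(S) = (1)²Var(T_1) + (1)²Var(T_2) + (-3)²Var(T_3) + (1)²Var(T_4)
= (1)²·12 + (1)²·11 + (-3)²·24 + (1)²·25 = 264

264.0000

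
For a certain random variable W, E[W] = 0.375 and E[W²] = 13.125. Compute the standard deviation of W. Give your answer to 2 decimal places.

Var(W) = 13.125 − (0.375)² = 12.984375
σ(W) = √12.984375 ≈ 3.60

3.60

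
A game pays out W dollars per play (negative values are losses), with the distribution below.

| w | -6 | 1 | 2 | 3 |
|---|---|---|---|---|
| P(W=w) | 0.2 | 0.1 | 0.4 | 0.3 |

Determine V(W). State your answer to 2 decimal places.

E[W] = (-6)(0.2) + (1)(0.1) + (2)(0.4) + (3)(0.3) = 0.6
E[W²] = (-6)²(0.2) + (1)²(0.1) + (2)²(0.4) + (3)²(0.3) = 11.6
V(W) = E[W²] − (E[W])² = 11.6 − (0.6)² = 11.24

11.24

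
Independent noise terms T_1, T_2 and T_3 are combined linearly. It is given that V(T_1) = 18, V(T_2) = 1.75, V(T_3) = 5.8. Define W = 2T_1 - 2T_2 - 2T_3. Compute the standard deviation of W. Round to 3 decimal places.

By independence, V(W) = (2)²V(T_1) + (-2)²V(T_2) + (-2)²V(T_3)
= (2)²·18 + (-2)²·1.75 + (-2)²·5.8 = 102.2
sd(W) = √102.2 ≈ 10.109

10.109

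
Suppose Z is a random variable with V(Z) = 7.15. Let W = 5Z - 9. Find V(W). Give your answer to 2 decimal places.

V(5Z - 9) = (5)²·V(Z) = 25·7.15 = 178.75

178.75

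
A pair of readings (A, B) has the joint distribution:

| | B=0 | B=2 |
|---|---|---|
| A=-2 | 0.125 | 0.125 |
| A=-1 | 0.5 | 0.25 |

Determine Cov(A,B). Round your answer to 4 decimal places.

E[A] = -1.25,  E[B] = 0.75
E[AB] = -1
Cov(A,B) = E[AB] − E[A]E[B] = -1 − (-1.25)(0.75) = -0.0625

-0.0625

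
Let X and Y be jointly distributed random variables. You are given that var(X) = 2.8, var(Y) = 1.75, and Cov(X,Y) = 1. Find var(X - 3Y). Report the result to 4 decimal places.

12.5500

var(X - 3Y) = (1)²·var(X) + (-3)²·var(Y) + 2·(1)·(-3)·Cov(X,Y)
= 1·2.8 + 9·1.75 + -6·1 = 12.55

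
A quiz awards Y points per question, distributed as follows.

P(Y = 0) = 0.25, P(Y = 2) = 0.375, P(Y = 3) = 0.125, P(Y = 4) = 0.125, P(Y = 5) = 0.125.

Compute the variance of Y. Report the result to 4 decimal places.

2.6875

E[Y] = (0)(0.25) + (2)(0.375) + (3)(0.125) + (4)(0.125) + (5)(0.125) = 2.25
E[Y²] = (0)²(0.25) + (2)²(0.375) + (3)²(0.125) + (4)²(0.125) + (5)²(0.125) = 7.75
V(Y) = E[Y²] − (E[Y])² = 7.75 − (2.25)² = 2.6875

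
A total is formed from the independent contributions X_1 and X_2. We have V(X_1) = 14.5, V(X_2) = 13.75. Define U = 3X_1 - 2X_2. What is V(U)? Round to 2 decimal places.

185.50

By independence, V(U) = (3)²V(X_1) + (-2)²V(X_2)
= (3)²·14.5 + (-2)²·13.75 = 185.5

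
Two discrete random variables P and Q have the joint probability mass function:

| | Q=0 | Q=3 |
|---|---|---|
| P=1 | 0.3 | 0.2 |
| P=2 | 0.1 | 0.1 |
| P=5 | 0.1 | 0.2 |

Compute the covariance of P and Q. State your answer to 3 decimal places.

0.600

E[P] = 2.4,  E[Q] = 1.5
E[PQ] = 4.2
Cov(P,Q) = E[PQ] − E[P]E[Q] = 4.2 − (2.4)(1.5) = 0.6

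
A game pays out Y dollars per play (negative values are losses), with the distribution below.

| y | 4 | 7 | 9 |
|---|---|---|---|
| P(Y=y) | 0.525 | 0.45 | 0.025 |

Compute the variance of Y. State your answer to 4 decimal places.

2.4994

E[Y] = (4)(0.525) + (7)(0.45) + (9)(0.025) = 5.475
E[Y²] = (4)²(0.525) + (7)²(0.45) + (9)²(0.025) = 32.475
var(Y) = E[Y²] − (E[Y])² = 32.475 − (5.475)² = 2.499375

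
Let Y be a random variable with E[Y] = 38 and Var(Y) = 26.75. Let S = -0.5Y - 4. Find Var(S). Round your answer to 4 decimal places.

6.6875

Var(-0.5Y - 4) = (-0.5)²·Var(Y) = 0.25·26.75 = 6.6875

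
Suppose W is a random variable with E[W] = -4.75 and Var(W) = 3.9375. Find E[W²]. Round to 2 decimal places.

26.50

E[W²] = Var(W) + (E[W])² = 3.9375 + (-4.75)² = 26.5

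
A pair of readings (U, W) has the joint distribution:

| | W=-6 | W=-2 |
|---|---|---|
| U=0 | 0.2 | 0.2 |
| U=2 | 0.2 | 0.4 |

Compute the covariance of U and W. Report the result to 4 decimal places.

0.3200

E[U] = 1.2,  E[W] = -3.6
E[UW] = -4
cov(U,W) = E[UW] − E[U]E[W] = -4 − (1.2)(-3.6) = 0.32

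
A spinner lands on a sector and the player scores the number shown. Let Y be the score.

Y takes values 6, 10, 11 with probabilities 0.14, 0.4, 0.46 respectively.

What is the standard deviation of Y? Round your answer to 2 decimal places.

1.64

E[Y] = (6)(0.14) + (10)(0.4) + (11)(0.46) = 9.9
E[Y²] = (6)²(0.14) + (10)²(0.4) + (11)²(0.46) = 100.7
var(Y) = E[Y²] − (E[Y])² = 100.7 − (9.9)² = 2.69
SD(Y) = √2.69 ≈ 1.64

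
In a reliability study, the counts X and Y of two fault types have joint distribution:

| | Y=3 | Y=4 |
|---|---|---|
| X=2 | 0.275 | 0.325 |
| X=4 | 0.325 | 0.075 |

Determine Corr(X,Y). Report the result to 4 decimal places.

-0.3542

E[X] = 2.8,  E[Y] = 3.4
E[XY] = 9.35
Cov(X,Y) = E[XY] − E[X]E[Y] = 9.35 − (2.8)(3.4) = -0.17
Var(X) = 0.96,  Var(Y) = 0.24
ρ = -0.17 / √(0.96·0.24) ≈ -0.3542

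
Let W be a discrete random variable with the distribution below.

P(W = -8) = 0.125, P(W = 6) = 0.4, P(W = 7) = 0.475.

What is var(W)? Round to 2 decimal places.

E[W] = (-8)(0.125) + (6)(0.4) + (7)(0.475) = 4.725
E[W²] = (-8)²(0.125) + (6)²(0.4) + (7)²(0.475) = 45.675
var(W) = E[W²] − (E[W])² = 45.675 − (4.725)² = 23.349375

23.35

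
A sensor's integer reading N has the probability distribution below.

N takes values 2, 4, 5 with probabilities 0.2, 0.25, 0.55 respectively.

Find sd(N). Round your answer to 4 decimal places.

1.1522

E[N] = (2)(0.2) + (4)(0.25) + (5)(0.55) = 4.15
E[N²] = (2)²(0.2) + (4)²(0.25) + (5)²(0.55) = 18.55
Var(N) = E[N²] − (E[N])² = 18.55 − (4.15)² = 1.3275
sd(N) = √1.3275 ≈ 1.1522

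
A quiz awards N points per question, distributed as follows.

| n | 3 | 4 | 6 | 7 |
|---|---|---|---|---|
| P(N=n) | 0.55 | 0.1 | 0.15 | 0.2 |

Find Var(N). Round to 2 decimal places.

2.83

E[N] = (3)(0.55) + (4)(0.1) + (6)(0.15) + (7)(0.2) = 4.35
E[N²] = (3)²(0.55) + (4)²(0.1) + (6)²(0.15) + (7)²(0.2) = 21.75
Var(N) = E[N²] − (E[N])² = 21.75 − (4.35)² = 2.8275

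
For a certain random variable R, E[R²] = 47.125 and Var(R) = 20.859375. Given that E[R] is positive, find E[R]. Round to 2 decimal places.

(E[R])² = E[R²] − Var(R) = 47.125 − 20.859375 = 26.265625
E[R] = √26.265625 = 5.125

5.13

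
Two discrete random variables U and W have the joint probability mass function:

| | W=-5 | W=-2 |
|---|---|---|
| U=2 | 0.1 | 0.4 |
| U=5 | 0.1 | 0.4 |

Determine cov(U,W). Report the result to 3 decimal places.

0.000

E[U] = 3.5,  E[W] = -2.6
E[UW] = -9.1
cov(U,W) = E[UW] − E[U]E[W] = -9.1 − (3.5)(-2.6) = 0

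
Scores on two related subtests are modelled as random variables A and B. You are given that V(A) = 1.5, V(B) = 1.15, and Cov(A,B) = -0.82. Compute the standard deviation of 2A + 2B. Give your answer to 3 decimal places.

2.010

V(2A + 2B) = (2)²·V(A) + (2)²·V(B) + 2·(2)·(2)·Cov(A,B)
= 4·1.5 + 4·1.15 + 8·-0.82 = 4.04
sd(2A + 2B) = √4.04 ≈ 2.010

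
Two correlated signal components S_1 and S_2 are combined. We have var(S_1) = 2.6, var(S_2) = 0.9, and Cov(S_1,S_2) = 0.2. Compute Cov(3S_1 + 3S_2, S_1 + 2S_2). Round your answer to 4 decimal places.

Cov(3S_1 + 3S_2, S_1 + 2S_2) = (3)(1)var(S_1) + (3)(2)var(S_2) + [(3)(2) + (3)(1)]Cov(S_1,S_2)
= 3·2.6 + 6·0.9 + 9·0.2 = 15

15.0000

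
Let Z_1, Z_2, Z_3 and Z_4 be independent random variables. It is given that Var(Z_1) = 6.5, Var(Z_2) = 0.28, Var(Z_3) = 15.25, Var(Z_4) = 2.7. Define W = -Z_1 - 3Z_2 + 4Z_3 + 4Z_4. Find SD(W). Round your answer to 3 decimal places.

17.211

By independence, Var(W) = (-1)²Var(Z_1) + (-3)²Var(Z_2) + (4)²Var(Z_3) + (4)²Var(Z_4)
= (-1)²·6.5 + (-3)²·0.28 + (4)²·15.25 + (4)²·2.7 = 296.22
SD(W) = √296.22 ≈ 17.211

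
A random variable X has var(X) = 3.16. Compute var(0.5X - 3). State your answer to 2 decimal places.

0.79

var(0.5X - 3) = (0.5)²·var(X) = 0.25·3.16 = 0.79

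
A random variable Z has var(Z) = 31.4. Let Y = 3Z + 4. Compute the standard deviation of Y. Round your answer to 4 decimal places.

16.8107

var(3Z + 4) = (3)²·31.4 = 282.6
sd(Y) = √282.6 ≈ 16.8107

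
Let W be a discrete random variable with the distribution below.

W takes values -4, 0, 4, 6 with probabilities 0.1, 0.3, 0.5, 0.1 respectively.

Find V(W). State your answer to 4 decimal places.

E[W] = (-4)(0.1) + (0)(0.3) + (4)(0.5) + (6)(0.1) = 2.2
E[W²] = (-4)²(0.1) + (0)²(0.3) + (4)²(0.5) + (6)²(0.1) = 13.2
V(W) = E[W²] − (E[W])² = 13.2 − (2.2)² = 8.36

8.3600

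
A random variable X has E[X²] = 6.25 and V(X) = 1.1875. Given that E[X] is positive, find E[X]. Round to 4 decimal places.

(E[X])² = E[X²] − V(X) = 6.25 − 1.1875 = 5.0625
E[X] = √5.0625 = 2.25

2.2500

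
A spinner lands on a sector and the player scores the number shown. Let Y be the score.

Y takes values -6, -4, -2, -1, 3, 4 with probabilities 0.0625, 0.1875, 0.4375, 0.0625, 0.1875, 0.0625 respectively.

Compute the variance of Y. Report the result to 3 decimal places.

E[Y] = (-6)(0.0625) + (-4)(0.1875) + (-2)(0.4375) + (-1)(0.0625) + (3)(0.1875) + (4)(0.0625) = -1.25
E[Y²] = (-6)²(0.0625) + (-4)²(0.1875) + (-2)²(0.4375) + (-1)²(0.0625) + (3)²(0.1875) + (4)²(0.0625) = 9.75
V(Y) = E[Y²] − (E[Y])² = 9.75 − (-1.25)² = 8.1875

8.188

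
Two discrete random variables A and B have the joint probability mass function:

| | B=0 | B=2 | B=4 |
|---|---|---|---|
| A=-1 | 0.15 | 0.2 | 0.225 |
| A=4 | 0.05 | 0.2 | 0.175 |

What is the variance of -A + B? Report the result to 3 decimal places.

7.549

E[A] = 1.125,  E[B] = 2.4,  E[AB] = 3.1
var(A) = 7.375 − (1.125)² = 6.109375;  var(B) = 8 − (2.4)² = 2.24
cov(A,B) = 3.1 − (1.125)(2.4) = 0.4
var(-A + B) = (-1)²·6.109375 + (1)²·2.24 + 2·(-1)·(1)·0.4 = 7.549375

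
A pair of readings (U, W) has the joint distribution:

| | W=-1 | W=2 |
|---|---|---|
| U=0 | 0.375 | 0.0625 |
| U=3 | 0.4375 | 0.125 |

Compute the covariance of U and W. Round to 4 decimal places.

0.1758

E[U] = 1.6875,  E[W] = -0.4375
E[UW] = -0.5625
Cov(U,W) = E[UW] − E[U]E[W] = -0.5625 − (1.6875)(-0.4375) = 0.17578125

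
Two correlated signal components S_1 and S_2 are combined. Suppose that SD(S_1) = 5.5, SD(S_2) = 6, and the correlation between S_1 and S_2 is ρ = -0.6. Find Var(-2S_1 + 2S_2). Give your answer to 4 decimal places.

Var(S_1) = (5.5)² = 30.25;  Var(S_2) = (6)² = 36
cov(S_1,S_2) = ρ·SD(S_1)·SD(S_2) = -0.6·5.5·6 = -19.8
Var(-2S_1 + 2S_2) = (-2)²·Var(S_1) + (2)²·Var(S_2) + 2·(-2)·(2)·cov(S_1,S_2)
= 4·30.25 + 4·36 + -8·-19.8 = 423.4

423.4000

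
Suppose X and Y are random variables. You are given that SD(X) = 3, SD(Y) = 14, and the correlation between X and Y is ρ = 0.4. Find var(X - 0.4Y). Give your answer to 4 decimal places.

var(X) = (3)² = 9;  var(Y) = (14)² = 196
Cov(X,Y) = ρ·SD(X)·SD(Y) = 0.4·3·14 = 16.8
var(X - 0.4Y) = (1)²·var(X) + (-0.4)²·var(Y) + 2·(1)·(-0.4)·Cov(X,Y)
= 1·9 + 0.16·196 + -0.8·16.8 = 26.92

26.9200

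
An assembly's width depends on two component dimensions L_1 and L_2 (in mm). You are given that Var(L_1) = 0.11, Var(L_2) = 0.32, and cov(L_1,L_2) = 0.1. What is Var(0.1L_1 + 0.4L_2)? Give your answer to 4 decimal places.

0.0603

Var(0.1L_1 + 0.4L_2) = (0.1)²·Var(L_1) + (0.4)²·Var(L_2) + 2·(0.1)·(0.4)·cov(L_1,L_2)
= 0.01·0.11 + 0.16·0.32 + 0.08·0.1 = 0.0603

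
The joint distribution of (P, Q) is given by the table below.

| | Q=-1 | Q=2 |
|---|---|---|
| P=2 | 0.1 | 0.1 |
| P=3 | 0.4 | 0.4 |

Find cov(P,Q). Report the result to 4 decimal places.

E[P] = 2.8,  E[Q] = 0.5
E[PQ] = 1.4
cov(P,Q) = E[PQ] − E[P]E[Q] = 1.4 − (2.8)(0.5) = 0

0.0000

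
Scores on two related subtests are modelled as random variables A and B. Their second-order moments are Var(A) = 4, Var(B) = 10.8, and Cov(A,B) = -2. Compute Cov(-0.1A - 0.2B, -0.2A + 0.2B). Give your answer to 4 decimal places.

-0.3920

Cov(-0.1A - 0.2B, -0.2A + 0.2B) = (-0.1)(-0.2)Var(A) + (-0.2)(0.2)Var(B) + [(-0.1)(0.2) + (-0.2)(-0.2)]Cov(A,B)
= 0.02·4 + -0.04·10.8 + 0.02·-2 = -0.392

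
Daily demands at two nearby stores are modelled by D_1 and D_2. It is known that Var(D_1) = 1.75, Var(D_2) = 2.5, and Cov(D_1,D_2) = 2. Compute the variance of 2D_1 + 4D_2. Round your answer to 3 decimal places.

79.000

Var(2D_1 + 4D_2) = (2)²·Var(D_1) + (4)²·Var(D_2) + 2·(2)·(4)·Cov(D_1,D_2)
= 4·1.75 + 16·2.5 + 16·2 = 79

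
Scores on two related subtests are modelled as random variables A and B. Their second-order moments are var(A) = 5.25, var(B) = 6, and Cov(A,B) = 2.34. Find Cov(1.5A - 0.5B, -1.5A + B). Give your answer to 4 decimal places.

-9.5475

Cov(1.5A - 0.5B, -1.5A + B) = (1.5)(-1.5)var(A) + (-0.5)(1)var(B) + [(1.5)(1) + (-0.5)(-1.5)]Cov(A,B)
= -2.25·5.25 + -0.5·6 + 2.25·2.34 = -9.5475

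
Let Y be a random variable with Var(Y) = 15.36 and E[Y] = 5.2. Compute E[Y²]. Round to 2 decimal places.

E[Y²] = Var(Y) + (E[Y])² = 15.36 + (5.2)² = 42.4

42.40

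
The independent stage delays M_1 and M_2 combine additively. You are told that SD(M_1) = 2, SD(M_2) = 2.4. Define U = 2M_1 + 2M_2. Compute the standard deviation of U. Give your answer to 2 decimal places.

6.25

var(M_1) = 4, var(M_2) = 5.76
By independence, var(U) = (2)²var(M_1) + (2)²var(M_2)
= (2)²·4 + (2)²·5.76 = 39.04
SD(U) = √39.04 ≈ 6.25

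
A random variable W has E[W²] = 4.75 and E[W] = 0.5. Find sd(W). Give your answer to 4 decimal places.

V(W) = 4.75 − (0.5)² = 4.5
sd(W) = √4.5 ≈ 2.1213

2.1213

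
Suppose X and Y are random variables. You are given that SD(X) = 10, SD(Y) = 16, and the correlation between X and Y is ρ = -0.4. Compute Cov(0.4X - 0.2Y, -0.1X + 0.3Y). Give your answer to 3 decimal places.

-28.320

Var(X) = (10)² = 100;  Var(Y) = (16)² = 256
Cov(X,Y) = ρ·SD(X)·SD(Y) = -0.4·10·16 = -64
Cov(0.4X - 0.2Y, -0.1X + 0.3Y) = (0.4)(-0.1)Var(X) + (-0.2)(0.3)Var(Y) + [(0.4)(0.3) + (-0.2)(-0.1)]Cov(X,Y)
= -0.04·100 + -0.06·256 + 0.14·-64 = -28.32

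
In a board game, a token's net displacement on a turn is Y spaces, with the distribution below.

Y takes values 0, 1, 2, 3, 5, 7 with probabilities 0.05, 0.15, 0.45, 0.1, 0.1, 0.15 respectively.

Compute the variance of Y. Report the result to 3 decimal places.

4.290

E[Y] = (0)(0.05) + (1)(0.15) + (2)(0.45) + (3)(0.1) + (5)(0.1) + (7)(0.15) = 2.9
E[Y²] = (0)²(0.05) + (1)²(0.15) + (2)²(0.45) + (3)²(0.1) + (5)²(0.1) + (7)²(0.15) = 12.7
Var(Y) = E[Y²] − (E[Y])² = 12.7 − (2.9)² = 4.29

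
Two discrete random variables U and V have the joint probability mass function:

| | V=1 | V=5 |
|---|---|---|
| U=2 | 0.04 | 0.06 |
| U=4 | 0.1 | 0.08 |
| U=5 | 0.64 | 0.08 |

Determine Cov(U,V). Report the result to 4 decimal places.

-0.6176

E[U] = 4.52,  E[V] = 1.88
E[UV] = 7.88
Cov(U,V) = E[UV] − E[U]E[V] = 7.88 − (4.52)(1.88) = -0.6176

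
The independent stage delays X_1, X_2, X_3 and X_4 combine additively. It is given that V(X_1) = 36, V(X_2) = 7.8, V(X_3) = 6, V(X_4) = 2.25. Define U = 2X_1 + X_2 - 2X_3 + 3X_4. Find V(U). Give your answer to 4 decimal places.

By independence, V(U) = (2)²V(X_1) + (1)²V(X_2) + (-2)²V(X_3) + (3)²V(X_4)
= (2)²·36 + (1)²·7.8 + (-2)²·6 + (3)²·2.25 = 196.05

196.0500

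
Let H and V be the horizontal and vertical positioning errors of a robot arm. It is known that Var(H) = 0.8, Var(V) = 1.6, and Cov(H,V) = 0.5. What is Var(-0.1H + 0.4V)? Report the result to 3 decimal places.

Var(-0.1H + 0.4V) = (-0.1)²·Var(H) + (0.4)²·Var(V) + 2·(-0.1)·(0.4)·Cov(H,V)
= 0.01·0.8 + 0.16·1.6 + -0.08·0.5 = 0.224

0.224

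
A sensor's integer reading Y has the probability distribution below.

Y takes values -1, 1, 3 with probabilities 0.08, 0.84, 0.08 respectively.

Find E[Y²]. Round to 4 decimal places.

1.6400

E[Y²] = (-1)²(0.08) + (1)²(0.84) + (3)²(0.08) = 1.64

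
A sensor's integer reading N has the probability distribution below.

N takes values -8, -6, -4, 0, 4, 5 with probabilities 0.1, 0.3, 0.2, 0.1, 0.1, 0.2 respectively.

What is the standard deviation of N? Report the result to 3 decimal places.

E[N] = (-8)(0.1) + (-6)(0.3) + (-4)(0.2) + (0)(0.1) + (4)(0.1) + (5)(0.2) = -2
E[N²] = (-8)²(0.1) + (-6)²(0.3) + (-4)²(0.2) + (0)²(0.1) + (4)²(0.1) + (5)²(0.2) = 27
var(N) = E[N²] − (E[N])² = 27 − (-2)² = 23
SD(N) = √23 ≈ 4.796

4.796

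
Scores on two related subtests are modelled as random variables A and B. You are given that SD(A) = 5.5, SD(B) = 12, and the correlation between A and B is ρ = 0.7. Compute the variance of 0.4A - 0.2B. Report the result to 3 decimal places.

3.208

V(A) = (5.5)² = 30.25;  V(B) = (12)² = 144
Cov(A,B) = ρ·SD(A)·SD(B) = 0.7·5.5·12 = 46.2
V(0.4A - 0.2B) = (0.4)²·V(A) + (-0.2)²·V(B) + 2·(0.4)·(-0.2)·Cov(A,B)
= 0.16·30.25 + 0.04·144 + -0.16·46.2 = 3.208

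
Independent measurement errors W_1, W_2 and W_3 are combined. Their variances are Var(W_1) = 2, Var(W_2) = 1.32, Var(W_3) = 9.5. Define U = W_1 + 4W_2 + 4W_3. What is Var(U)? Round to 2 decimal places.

175.12

By independence, Var(U) = (1)²Var(W_1) + (4)²Var(W_2) + (4)²Var(W_3)
= (1)²·2 + (4)²·1.32 + (4)²·9.5 = 175.12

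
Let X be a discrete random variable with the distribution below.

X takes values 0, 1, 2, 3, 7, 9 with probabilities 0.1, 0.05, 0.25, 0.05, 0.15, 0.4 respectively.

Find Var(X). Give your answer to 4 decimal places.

12.6275

E[X] = (0)(0.1) + (1)(0.05) + (2)(0.25) + (3)(0.05) + (7)(0.15) + (9)(0.4) = 5.35
E[X²] = (0)²(0.1) + (1)²(0.05) + (2)²(0.25) + (3)²(0.05) + (7)²(0.15) + (9)²(0.4) = 41.25
Var(X) = E[X²] − (E[X])² = 41.25 − (5.35)² = 12.6275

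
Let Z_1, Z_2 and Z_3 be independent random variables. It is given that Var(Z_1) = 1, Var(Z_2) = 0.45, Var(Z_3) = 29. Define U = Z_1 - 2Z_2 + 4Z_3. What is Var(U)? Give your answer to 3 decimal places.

466.800

By independence, Var(U) = (1)²Var(Z_1) + (-2)²Var(Z_2) + (4)²Var(Z_3)
= (1)²·1 + (-2)²·0.45 + (4)²·29 = 466.8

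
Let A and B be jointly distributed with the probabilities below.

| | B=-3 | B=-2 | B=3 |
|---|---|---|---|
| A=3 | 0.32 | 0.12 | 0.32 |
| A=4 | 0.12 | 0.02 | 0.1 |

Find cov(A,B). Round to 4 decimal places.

E[A] = 3.24,  E[B] = -0.34
E[AB] = -1.12
cov(A,B) = E[AB] − E[A]E[B] = -1.12 − (3.24)(-0.34) = -0.0184

-0.0184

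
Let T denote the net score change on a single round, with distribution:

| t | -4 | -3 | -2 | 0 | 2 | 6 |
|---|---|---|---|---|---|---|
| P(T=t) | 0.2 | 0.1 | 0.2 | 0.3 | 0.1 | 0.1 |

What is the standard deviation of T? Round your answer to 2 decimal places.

E[T] = (-4)(0.2) + (-3)(0.1) + (-2)(0.2) + (0)(0.3) + (2)(0.1) + (6)(0.1) = -0.7
E[T²] = (-4)²(0.2) + (-3)²(0.1) + (-2)²(0.2) + (0)²(0.3) + (2)²(0.1) + (6)²(0.1) = 8.9
Var(T) = E[T²] − (E[T])² = 8.9 − (-0.7)² = 8.41
σ(T) = √8.41 ≈ 2.90

2.90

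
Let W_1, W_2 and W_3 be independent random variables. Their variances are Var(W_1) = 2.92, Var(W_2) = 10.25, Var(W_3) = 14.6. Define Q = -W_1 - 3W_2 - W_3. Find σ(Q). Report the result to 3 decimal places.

By independence, Var(Q) = (-1)²Var(W_1) + (-3)²Var(W_2) + (-1)²Var(W_3)
= (-1)²·2.92 + (-3)²·10.25 + (-1)²·14.6 = 109.77
σ(Q) = √109.77 ≈ 10.477

10.477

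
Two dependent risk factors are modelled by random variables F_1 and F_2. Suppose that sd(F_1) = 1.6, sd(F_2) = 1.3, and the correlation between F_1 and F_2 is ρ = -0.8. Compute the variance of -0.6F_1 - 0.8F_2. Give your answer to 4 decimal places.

0.4058

Var(F_1) = (1.6)² = 2.56;  Var(F_2) = (1.3)² = 1.69
cov(F_1,F_2) = ρ·sd(F_1)·sd(F_2) = -0.8·1.6·1.3 = -1.664
Var(-0.6F_1 - 0.8F_2) = (-0.6)²·Var(F_1) + (-0.8)²·Var(F_2) + 2·(-0.6)·(-0.8)·cov(F_1,F_2)
= 0.36·2.56 + 0.64·1.69 + 0.96·-1.664 = 0.40576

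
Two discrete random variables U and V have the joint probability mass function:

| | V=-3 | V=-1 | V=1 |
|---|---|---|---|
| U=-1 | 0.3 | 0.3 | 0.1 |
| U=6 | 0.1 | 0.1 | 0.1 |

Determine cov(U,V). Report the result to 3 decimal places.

0.840

E[U] = 1.1,  E[V] = -1.4
E[UV] = -0.7
cov(U,V) = E[UV] − E[U]E[V] = -0.7 − (1.1)(-1.4) = 0.84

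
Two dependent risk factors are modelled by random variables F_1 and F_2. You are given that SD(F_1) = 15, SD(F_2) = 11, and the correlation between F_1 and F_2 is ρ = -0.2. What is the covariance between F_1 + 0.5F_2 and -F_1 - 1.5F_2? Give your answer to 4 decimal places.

Var(F_1) = (15)² = 225;  Var(F_2) = (11)² = 121
Cov(F_1,F_2) = ρ·SD(F_1)·SD(F_2) = -0.2·15·11 = -33
Cov(F_1 + 0.5F_2, -F_1 - 1.5F_2) = (1)(-1)Var(F_1) + (0.5)(-1.5)Var(F_2) + [(1)(-1.5) + (0.5)(-1)]Cov(F_1,F_2)
= -1·225 + -0.75·121 + -2·-33 = -249.75

-249.7500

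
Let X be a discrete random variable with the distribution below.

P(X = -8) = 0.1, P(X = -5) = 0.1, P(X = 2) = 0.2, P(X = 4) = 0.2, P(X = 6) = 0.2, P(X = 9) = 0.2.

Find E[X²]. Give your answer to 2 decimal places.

36.30

E[X²] = (-8)²(0.1) + (-5)²(0.1) + (2)²(0.2) + (4)²(0.2) + (6)²(0.2) + (9)²(0.2) = 36.3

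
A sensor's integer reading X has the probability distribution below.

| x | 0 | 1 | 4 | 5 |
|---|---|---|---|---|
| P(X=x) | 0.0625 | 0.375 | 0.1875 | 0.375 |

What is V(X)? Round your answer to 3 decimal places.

3.750

E[X] = (0)(0.0625) + (1)(0.375) + (4)(0.1875) + (5)(0.375) = 3
E[X²] = (0)²(0.0625) + (1)²(0.375) + (4)²(0.1875) + (5)²(0.375) = 12.75
V(X) = E[X²] − (E[X])² = 12.75 − (3)² = 3.75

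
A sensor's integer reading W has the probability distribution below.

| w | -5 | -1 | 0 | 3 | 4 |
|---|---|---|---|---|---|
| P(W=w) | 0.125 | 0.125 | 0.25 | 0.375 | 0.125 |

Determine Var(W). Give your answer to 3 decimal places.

E[W] = (-5)(0.125) + (-1)(0.125) + (0)(0.25) + (3)(0.375) + (4)(0.125) = 0.875
E[W²] = (-5)²(0.125) + (-1)²(0.125) + (0)²(0.25) + (3)²(0.375) + (4)²(0.125) = 8.625
Var(W) = E[W²] − (E[W])² = 8.625 − (0.875)² = 7.859375

7.859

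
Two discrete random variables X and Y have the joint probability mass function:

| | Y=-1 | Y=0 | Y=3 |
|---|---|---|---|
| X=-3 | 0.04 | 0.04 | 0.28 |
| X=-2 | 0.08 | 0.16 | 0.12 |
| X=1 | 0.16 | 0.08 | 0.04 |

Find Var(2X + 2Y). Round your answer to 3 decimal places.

E[X] = -1.52,  E[Y] = 1.04,  E[XY] = -3
Var(X) = 4.96 − (-1.52)² = 2.6496;  Var(Y) = 4.24 − (1.04)² = 3.1584
cov(X,Y) = -3 − (-1.52)(1.04) = -1.4192
Var(2X + 2Y) = (2)²·2.6496 + (2)²·3.1584 + 2·(2)·(2)·-1.4192 = 11.8784

11.878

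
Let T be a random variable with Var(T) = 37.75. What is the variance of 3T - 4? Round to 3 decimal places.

339.750

Var(3T - 4) = (3)²·Var(T) = 9·37.75 = 339.75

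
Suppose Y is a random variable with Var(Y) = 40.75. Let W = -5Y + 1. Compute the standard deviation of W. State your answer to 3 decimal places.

Var(-5Y + 1) = (-5)²·40.75 = 1018.75
σ(W) = √1018.75 ≈ 31.918

31.918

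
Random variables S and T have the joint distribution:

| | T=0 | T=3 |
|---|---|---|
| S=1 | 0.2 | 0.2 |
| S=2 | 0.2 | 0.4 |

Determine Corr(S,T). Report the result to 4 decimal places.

E[S] = 1.6,  E[T] = 1.8
E[ST] = 3
Cov(S,T) = E[ST] − E[S]E[T] = 3 − (1.6)(1.8) = 0.12
var(S) = 0.24,  var(T) = 2.16
ρ = 0.12 / √(0.24·2.16) ≈ 0.1667

0.1667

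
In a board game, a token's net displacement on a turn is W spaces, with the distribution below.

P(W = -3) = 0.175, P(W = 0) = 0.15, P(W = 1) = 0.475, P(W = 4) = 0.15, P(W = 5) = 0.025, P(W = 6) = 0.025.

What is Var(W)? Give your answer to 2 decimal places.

E[W] = (-3)(0.175) + (0)(0.15) + (1)(0.475) + (4)(0.15) + (5)(0.025) + (6)(0.025) = 0.825
E[W²] = (-3)²(0.175) + (0)²(0.15) + (1)²(0.475) + (4)²(0.15) + (5)²(0.025) + (6)²(0.025) = 5.975
Var(W) = E[W²] − (E[W])² = 5.975 − (0.825)² = 5.294375

5.29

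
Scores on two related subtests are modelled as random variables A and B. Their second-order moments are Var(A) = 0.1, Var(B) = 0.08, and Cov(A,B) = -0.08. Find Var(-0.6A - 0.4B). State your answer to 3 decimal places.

Var(-0.6A - 0.4B) = (-0.6)²·Var(A) + (-0.4)²·Var(B) + 2·(-0.6)·(-0.4)·Cov(A,B)
= 0.36·0.1 + 0.16·0.08 + 0.48·-0.08 = 0.0104

0.010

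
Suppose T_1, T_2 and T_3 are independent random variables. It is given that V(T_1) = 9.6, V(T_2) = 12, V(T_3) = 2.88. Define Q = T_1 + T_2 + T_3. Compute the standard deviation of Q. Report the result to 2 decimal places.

By independence, V(Q) = (1)²V(T_1) + (1)²V(T_2) + (1)²V(T_3)
= (1)²·9.6 + (1)²·12 + (1)²·2.88 = 24.48
SD(Q) = √24.48 ≈ 4.95

4.95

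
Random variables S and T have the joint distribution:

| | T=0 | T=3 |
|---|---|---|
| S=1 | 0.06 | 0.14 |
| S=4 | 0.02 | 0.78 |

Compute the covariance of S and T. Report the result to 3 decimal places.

E[S] = 3.4,  E[T] = 2.76
E[ST] = 9.78
Cov(S,T) = E[ST] − E[S]E[T] = 9.78 − (3.4)(2.76) = 0.396

0.396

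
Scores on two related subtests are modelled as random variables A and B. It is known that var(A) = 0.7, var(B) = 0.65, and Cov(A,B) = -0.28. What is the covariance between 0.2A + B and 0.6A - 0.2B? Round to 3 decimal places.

Cov(0.2A + B, 0.6A - 0.2B) = (0.2)(0.6)var(A) + (1)(-0.2)var(B) + [(0.2)(-0.2) + (1)(0.6)]Cov(A,B)
= 0.12·0.7 + -0.2·0.65 + 0.56·-0.28 = -0.2028

-0.203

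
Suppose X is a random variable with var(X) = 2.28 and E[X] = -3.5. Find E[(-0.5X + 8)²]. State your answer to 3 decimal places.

E[-0.5X + 8] = -0.5·-3.5 + 8 = 9.75
var(-0.5X + 8) = (-0.5)²·2.28 = 0.57
E[(-0.5X + 8)²] = var((-0.5X + 8)) + (E[(-0.5X + 8)])² = 0.57 + (9.75)² = 95.6325

95.633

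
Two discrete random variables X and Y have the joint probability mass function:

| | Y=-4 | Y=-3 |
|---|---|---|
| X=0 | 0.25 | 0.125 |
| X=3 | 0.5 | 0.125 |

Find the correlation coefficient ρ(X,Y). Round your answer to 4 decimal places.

-0.1491

E[X] = 1.875,  E[Y] = -3.75
E[XY] = -7.125
Cov(X,Y) = E[XY] − E[X]E[Y] = -7.125 − (1.875)(-3.75) = -0.09375
V(X) = 2.109375,  V(Y) = 0.1875
ρ = -0.09375 / √(2.109375·0.1875) ≈ -0.1491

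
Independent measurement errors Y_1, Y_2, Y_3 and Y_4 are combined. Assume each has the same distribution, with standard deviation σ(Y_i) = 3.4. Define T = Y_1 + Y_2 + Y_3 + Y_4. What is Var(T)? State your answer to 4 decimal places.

Var(Y_i) = (3.4)² = 11.56
By independence, Var(T) = (1)²Var(Y_1) + (1)²Var(Y_2) + (1)²Var(Y_3) + (1)²Var(Y_4)
= (1)²·11.56 + (1)²·11.56 + (1)²·11.56 + (1)²·11.56 = 46.24

46.2400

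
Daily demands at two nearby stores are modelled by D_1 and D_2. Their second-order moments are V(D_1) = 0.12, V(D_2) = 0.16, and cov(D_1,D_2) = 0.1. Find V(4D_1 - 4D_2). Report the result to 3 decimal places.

V(4D_1 - 4D_2) = (4)²·V(D_1) + (-4)²·V(D_2) + 2·(4)·(-4)·cov(D_1,D_2)
= 16·0.12 + 16·0.16 + -32·0.1 = 1.28

1.280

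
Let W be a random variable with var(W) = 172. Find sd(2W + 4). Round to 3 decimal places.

var(2W + 4) = (2)²·172 = 688
sd(2W + 4) = √688 ≈ 26.230

26.230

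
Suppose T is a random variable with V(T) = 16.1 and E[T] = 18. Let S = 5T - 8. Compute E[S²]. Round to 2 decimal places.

7126.50

E[5T - 8] = 5·18 − 8 = 82
V(5T - 8) = (5)²·16.1 = 402.5
E[S²] = V(S) + (E[S])² = 402.5 + (82)² = 7126.5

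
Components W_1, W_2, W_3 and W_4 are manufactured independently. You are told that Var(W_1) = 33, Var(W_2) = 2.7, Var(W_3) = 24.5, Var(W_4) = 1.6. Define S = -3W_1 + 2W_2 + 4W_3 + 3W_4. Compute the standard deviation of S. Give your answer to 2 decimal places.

By independence, Var(S) = (-3)²Var(W_1) + (2)²Var(W_2) + (4)²Var(W_3) + (3)²Var(W_4)
= (-3)²·33 + (2)²·2.7 + (4)²·24.5 + (3)²·1.6 = 714.2
SD(S) = √714.2 ≈ 26.72

26.72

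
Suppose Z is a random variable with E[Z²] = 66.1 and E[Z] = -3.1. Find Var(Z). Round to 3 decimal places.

Var(Z) = 66.1 − (-3.1)² = 56.49

56.490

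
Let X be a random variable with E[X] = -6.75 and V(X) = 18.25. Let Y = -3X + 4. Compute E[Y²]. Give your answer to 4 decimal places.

752.3125

E[-3X + 4] = -3·-6.75 + 4 = 24.25
V(-3X + 4) = (-3)²·18.25 = 164.25
E[Y²] = V(Y) + (E[Y])² = 164.25 + (24.25)² = 752.3125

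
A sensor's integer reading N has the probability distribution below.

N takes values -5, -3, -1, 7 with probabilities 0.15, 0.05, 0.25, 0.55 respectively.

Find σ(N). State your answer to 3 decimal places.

E[N] = (-5)(0.15) + (-3)(0.05) + (-1)(0.25) + (7)(0.55) = 2.7
E[N²] = (-5)²(0.15) + (-3)²(0.05) + (-1)²(0.25) + (7)²(0.55) = 31.4
V(N) = E[N²] − (E[N])² = 31.4 − (2.7)² = 24.11
σ(N) = √24.11 ≈ 4.910

4.910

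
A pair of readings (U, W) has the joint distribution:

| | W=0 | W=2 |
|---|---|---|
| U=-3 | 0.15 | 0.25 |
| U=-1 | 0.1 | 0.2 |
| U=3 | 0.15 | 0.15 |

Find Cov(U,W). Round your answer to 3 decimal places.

-0.280

E[U] = -0.6,  E[W] = 1.2
E[UW] = -1
Cov(U,W) = E[UW] − E[U]E[W] = -1 − (-0.6)(1.2) = -0.28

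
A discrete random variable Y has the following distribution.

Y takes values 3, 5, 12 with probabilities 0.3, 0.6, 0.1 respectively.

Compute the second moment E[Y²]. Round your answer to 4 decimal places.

32.1000

E[Y²] = (3)²(0.3) + (5)²(0.6) + (12)²(0.1) = 32.1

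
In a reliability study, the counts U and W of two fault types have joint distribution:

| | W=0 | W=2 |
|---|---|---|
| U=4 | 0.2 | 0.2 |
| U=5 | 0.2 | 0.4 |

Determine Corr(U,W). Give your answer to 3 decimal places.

0.167

E[U] = 4.6,  E[W] = 1.2
E[UW] = 5.6
cov(U,W) = E[UW] − E[U]E[W] = 5.6 − (4.6)(1.2) = 0.08
Var(U) = 0.24,  Var(W) = 0.96
ρ = 0.08 / √(0.24·0.96) ≈ 0.167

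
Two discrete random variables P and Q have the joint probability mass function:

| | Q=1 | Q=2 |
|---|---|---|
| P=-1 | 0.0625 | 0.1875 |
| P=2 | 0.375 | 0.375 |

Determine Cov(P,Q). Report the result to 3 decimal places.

E[P] = 1.25,  E[Q] = 1.5625
E[PQ] = 1.8125
Cov(P,Q) = E[PQ] − E[P]E[Q] = 1.8125 − (1.25)(1.5625) = -0.140625

-0.141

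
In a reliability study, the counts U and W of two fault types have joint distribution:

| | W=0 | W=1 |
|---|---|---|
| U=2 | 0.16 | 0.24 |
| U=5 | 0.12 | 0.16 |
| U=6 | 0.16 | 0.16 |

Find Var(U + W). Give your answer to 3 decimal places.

E[U] = 4.12,  E[W] = 0.56,  E[UW] = 2.24
Var(U) = 20.12 − (4.12)² = 3.1456;  Var(W) = 0.56 − (0.56)² = 0.2464
Cov(U,W) = 2.24 − (4.12)(0.56) = -0.0672
Var(U + W) = (1)²·3.1456 + (1)²·0.2464 + 2·(1)·(1)·-0.0672 = 3.2576

3.258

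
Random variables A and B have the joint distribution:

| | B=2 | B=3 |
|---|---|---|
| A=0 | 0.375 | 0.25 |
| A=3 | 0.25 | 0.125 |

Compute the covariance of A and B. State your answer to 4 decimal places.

E[A] = 1.125,  E[B] = 2.375
E[AB] = 2.625
cov(A,B) = E[AB] − E[A]E[B] = 2.625 − (1.125)(2.375) = -0.046875

-0.0469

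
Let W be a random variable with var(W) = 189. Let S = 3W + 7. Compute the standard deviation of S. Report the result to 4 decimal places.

41.2432

var(3W + 7) = (3)²·189 = 1701
σ(S) = √1701 ≈ 41.2432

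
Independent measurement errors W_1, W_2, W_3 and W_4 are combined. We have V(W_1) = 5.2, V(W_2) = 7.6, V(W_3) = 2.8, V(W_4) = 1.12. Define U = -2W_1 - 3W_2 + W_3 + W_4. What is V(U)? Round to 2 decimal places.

93.12

By independence, V(U) = (-2)²V(W_1) + (-3)²V(W_2) + (1)²V(W_3) + (1)²V(W_4)
= (-2)²·5.2 + (-3)²·7.6 + (1)²·2.8 + (1)²·1.12 = 93.12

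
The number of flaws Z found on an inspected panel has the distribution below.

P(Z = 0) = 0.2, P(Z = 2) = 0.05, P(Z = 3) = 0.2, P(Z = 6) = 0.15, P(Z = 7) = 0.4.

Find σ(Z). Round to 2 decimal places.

2.76

E[Z] = (0)(0.2) + (2)(0.05) + (3)(0.2) + (6)(0.15) + (7)(0.4) = 4.4
E[Z²] = (0)²(0.2) + (2)²(0.05) + (3)²(0.2) + (6)²(0.15) + (7)²(0.4) = 27
V(Z) = E[Z²] − (E[Z])² = 27 − (4.4)² = 7.64
σ(Z) = √7.64 ≈ 2.76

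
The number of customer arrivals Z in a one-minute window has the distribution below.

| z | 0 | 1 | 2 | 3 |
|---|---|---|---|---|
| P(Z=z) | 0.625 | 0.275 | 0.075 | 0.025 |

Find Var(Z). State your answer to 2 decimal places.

E[Z] = (0)(0.625) + (1)(0.275) + (2)(0.075) + (3)(0.025) = 0.5
E[Z²] = (0)²(0.625) + (1)²(0.275) + (2)²(0.075) + (3)²(0.025) = 0.8
Var(Z) = E[Z²] − (E[Z])² = 0.8 − (0.5)² = 0.55

0.55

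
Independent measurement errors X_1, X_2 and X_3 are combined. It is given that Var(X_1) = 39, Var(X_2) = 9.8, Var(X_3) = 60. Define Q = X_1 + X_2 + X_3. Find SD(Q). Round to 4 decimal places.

10.4307

By independence, Var(Q) = (1)²Var(X_1) + (1)²Var(X_2) + (1)²Var(X_3)
= (1)²·39 + (1)²·9.8 + (1)²·60 = 108.8
SD(Q) = √108.8 ≈ 10.4307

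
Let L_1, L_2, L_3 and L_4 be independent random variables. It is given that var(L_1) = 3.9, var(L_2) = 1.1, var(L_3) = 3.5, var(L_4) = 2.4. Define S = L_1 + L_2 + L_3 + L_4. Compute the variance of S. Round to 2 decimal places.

By independence, var(S) = (1)²var(L_1) + (1)²var(L_2) + (1)²var(L_3) + (1)²var(L_4)
= (1)²·3.9 + (1)²·1.1 + (1)²·3.5 + (1)²·2.4 = 10.9

10.90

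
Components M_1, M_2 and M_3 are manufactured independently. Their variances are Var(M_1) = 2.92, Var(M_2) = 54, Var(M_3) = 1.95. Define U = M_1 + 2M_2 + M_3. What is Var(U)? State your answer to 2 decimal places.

220.87

By independence, Var(U) = (1)²Var(M_1) + (2)²Var(M_2) + (1)²Var(M_3)
= (1)²·2.92 + (2)²·54 + (1)²·1.95 = 220.87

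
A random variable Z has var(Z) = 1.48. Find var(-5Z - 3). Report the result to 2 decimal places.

var(-5Z - 3) = (-5)²·var(Z) = 25·1.48 = 37

37.00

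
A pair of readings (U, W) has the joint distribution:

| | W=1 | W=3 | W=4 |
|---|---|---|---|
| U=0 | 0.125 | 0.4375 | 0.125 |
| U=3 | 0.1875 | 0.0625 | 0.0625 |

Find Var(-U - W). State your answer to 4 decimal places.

E[U] = 0.9375,  E[W] = 2.5625,  E[UW] = 1.875
Var(U) = 2.8125 − (0.9375)² = 1.93359375;  Var(W) = 7.8125 − (2.5625)² = 1.24609375
Cov(U,W) = 1.875 − (0.9375)(2.5625) = -0.52734375
Var(-U - W) = (-1)²·1.93359375 + (-1)²·1.24609375 + 2·(-1)·(-1)·-0.52734375 = 2.125

2.1250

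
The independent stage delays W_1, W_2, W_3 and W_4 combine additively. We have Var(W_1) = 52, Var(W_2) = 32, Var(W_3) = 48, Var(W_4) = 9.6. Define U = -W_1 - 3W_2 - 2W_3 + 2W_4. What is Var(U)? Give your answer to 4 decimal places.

By independence, Var(U) = (-1)²Var(W_1) + (-3)²Var(W_2) + (-2)²Var(W_3) + (2)²Var(W_4)
= (-1)²·52 + (-3)²·32 + (-2)²·48 + (2)²·9.6 = 570.4

570.4000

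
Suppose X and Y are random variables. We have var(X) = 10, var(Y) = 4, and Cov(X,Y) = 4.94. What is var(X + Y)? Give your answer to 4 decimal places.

23.8800

var(X + Y) = (1)²·var(X) + (1)²·var(Y) + 2·(1)·(1)·Cov(X,Y)
= 1·10 + 1·4 + 2·4.94 = 23.88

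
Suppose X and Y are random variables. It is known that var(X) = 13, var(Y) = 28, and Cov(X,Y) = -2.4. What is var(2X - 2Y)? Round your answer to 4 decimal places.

var(2X - 2Y) = (2)²·var(X) + (-2)²·var(Y) + 2·(2)·(-2)·Cov(X,Y)
= 4·13 + 4·28 + -8·-2.4 = 183.2

183.2000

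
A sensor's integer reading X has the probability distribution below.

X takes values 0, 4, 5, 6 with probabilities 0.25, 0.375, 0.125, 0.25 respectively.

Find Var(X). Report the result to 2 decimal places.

4.98

E[X] = (0)(0.25) + (4)(0.375) + (5)(0.125) + (6)(0.25) = 3.625
E[X²] = (0)²(0.25) + (4)²(0.375) + (5)²(0.125) + (6)²(0.25) = 18.125
Var(X) = E[X²] − (E[X])² = 18.125 − (3.625)² = 4.984375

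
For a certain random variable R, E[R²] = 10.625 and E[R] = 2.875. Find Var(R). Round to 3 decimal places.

Var(R) = 10.625 − (2.875)² = 2.359375

2.359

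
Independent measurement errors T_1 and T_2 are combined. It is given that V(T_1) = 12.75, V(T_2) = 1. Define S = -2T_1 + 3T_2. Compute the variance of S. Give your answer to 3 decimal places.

By independence, V(S) = (-2)²V(T_1) + (3)²V(T_2)
= (-2)²·12.75 + (3)²·1 = 60

60.000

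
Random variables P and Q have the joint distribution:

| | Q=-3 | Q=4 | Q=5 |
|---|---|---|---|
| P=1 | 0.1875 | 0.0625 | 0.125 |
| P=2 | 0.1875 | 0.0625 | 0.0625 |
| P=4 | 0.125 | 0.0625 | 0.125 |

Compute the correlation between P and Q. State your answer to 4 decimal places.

0.1012

E[P] = 2.25,  E[Q] = 0.8125
E[PQ] = 2.3125
Cov(P,Q) = E[PQ] − E[P]E[Q] = 2.3125 − (2.25)(0.8125) = 0.484375
var(P) = 1.5625,  var(Q) = 14.65234375
ρ = 0.484375 / √(1.5625·14.65234375) ≈ 0.1012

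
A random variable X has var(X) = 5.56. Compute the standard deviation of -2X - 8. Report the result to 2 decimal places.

var(-2X - 8) = (-2)²·5.56 = 22.24
SD(-2X - 8) = √22.24 ≈ 4.72

4.72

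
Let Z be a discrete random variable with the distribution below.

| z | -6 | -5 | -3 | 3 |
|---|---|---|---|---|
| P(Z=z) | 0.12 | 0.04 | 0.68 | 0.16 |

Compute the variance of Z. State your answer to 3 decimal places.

E[Z] = (-6)(0.12) + (-5)(0.04) + (-3)(0.68) + (3)(0.16) = -2.48
E[Z²] = (-6)²(0.12) + (-5)²(0.04) + (-3)²(0.68) + (3)²(0.16) = 12.88
Var(Z) = E[Z²] − (E[Z])² = 12.88 − (-2.48)² = 6.7296

6.730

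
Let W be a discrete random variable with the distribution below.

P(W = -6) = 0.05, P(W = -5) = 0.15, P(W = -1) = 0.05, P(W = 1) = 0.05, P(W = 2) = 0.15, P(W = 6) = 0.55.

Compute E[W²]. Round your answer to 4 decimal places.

E[W²] = (-6)²(0.05) + (-5)²(0.15) + (-1)²(0.05) + (1)²(0.05) + (2)²(0.15) + (6)²(0.55) = 26.05

26.0500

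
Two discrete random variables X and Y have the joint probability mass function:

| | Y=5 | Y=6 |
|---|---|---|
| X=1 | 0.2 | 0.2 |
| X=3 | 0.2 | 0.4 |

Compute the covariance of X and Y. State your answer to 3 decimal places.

0.080

E[X] = 2.2,  E[Y] = 5.6
E[XY] = 12.4
cov(X,Y) = E[XY] − E[X]E[Y] = 12.4 − (2.2)(5.6) = 0.08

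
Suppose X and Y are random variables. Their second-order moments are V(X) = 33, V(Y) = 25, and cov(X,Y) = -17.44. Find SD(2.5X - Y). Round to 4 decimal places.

V(2.5X - Y) = (2.5)²·V(X) + (-1)²·V(Y) + 2·(2.5)·(-1)·cov(X,Y)
= 6.25·33 + 1·25 + -5·-17.44 = 318.45
SD(2.5X - Y) = √318.45 ≈ 17.8452

17.8452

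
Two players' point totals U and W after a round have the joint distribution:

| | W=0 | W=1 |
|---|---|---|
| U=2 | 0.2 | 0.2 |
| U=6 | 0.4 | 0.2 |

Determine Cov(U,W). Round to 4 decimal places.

-0.1600

E[U] = 4.4,  E[W] = 0.4
E[UW] = 1.6
Cov(U,W) = E[UW] − E[U]E[W] = 1.6 − (4.4)(0.4) = -0.16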